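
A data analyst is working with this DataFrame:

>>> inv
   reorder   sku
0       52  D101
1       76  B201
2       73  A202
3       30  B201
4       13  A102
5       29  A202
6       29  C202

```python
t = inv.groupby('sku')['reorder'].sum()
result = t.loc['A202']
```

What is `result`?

group by sku, sum of reorder:
sku
A102     13
A202    102
B201    106
C202     29
D101     52
Name: reorder, dtype: int64
value at index 'A202' → 102

102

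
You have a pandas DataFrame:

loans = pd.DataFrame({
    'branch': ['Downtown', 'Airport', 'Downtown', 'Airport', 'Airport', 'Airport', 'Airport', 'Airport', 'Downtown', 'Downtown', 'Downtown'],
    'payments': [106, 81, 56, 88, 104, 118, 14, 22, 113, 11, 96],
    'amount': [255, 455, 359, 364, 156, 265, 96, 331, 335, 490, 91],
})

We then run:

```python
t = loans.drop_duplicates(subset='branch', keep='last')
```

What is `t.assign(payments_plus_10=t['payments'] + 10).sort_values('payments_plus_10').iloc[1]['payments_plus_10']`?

106

drop duplicate branch (keep=last):
      branch  payments  amount
7    Airport        22     331
10  Downtown        96      91
add column payments_plus_10 = t['payments'] + 10:
      branch  payments  amount  payments_plus_10
7    Airport        22     331                32
10  Downtown        96      91               106
sort by payments_plus_10:
      branch  payments  amount  payments_plus_10
7    Airport        22     331                32
10  Downtown        96      91               106
The value at position 1, column 'payments_plus_10' is 106.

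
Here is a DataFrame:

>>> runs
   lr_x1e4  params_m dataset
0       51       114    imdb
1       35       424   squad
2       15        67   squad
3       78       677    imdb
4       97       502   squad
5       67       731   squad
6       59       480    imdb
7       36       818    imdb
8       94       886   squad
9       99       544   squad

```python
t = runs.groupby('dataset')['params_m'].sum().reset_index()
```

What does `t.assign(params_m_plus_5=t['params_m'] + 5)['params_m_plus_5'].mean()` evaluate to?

group by dataset, sum of params_m:
dataset
imdb     2089
squad    3154
Name: params_m, dtype: int64
reset_index():
  dataset  params_m
0    imdb      2089
1   squad      3154
add column params_m_plus_5 = t['params_m'] + 5:
  dataset  params_m  params_m_plus_5
0    imdb      2089             2094
1   squad      3154             3159

2626.5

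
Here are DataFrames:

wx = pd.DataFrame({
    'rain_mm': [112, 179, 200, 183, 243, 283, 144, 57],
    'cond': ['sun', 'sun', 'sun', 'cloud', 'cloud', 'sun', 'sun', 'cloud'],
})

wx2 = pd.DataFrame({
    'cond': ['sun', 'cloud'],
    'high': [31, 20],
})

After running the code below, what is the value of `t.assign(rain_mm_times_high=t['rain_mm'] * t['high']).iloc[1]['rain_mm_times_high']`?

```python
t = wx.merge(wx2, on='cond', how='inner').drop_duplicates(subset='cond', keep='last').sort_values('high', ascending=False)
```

merge on 'cond' (how='inner') → 8 rows:
   rain_mm   cond  high
0      112    sun    31
1      179    sun    31
2      200    sun    31
3      183  cloud    20
4      243  cloud    20
5      283    sun    31
6      144    sun    31
7       57  cloud    20
drop duplicate cond (keep=last):
   rain_mm   cond  high
6      144    sun    31
7       57  cloud    20
sort by high descending:
   rain_mm   cond  high
6      144    sun    31
7       57  cloud    20
add column rain_mm_times_high = t['rain_mm'] * t['high']:
   rain_mm   cond  high  rain_mm_times_high
6      144    sun    31                4464
7       57  cloud    20                1140
So iloc[1]['rain_mm_times_high'] = 1140.

1140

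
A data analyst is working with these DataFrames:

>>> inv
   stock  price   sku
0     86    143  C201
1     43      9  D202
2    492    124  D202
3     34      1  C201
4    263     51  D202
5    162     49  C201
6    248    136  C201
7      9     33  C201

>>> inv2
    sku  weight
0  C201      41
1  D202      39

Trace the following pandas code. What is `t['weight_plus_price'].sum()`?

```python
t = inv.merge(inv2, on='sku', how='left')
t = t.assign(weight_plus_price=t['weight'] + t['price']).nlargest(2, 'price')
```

merge on 'sku' (how='left') → 8 rows:
   stock  price   sku  weight
0     86    143  C201      41
1     43      9  D202      39
2    492    124  D202      39
3     34      1  C201      41
4    263     51  D202      39
5    162     49  C201      41
6    248    136  C201      41
7      9     33  C201      41
add column weight_plus_price = t['weight'] + t['price']:
   stock  price   sku  weight  weight_plus_price
0     86    143  C201      41                184
1     43      9  D202      39                 48
2    492    124  D202      39                163
3     34      1  C201      41                 42
4    263     51  D202      39                 90
5    162     49  C201      41                 90
6    248    136  C201      41                177
7      9     33  C201      41                 74
take 2 rows with largest price:
   stock  price   sku  weight  weight_plus_price
0     86    143  C201      41                184
6    248    136  C201      41                177
Hence 361.

361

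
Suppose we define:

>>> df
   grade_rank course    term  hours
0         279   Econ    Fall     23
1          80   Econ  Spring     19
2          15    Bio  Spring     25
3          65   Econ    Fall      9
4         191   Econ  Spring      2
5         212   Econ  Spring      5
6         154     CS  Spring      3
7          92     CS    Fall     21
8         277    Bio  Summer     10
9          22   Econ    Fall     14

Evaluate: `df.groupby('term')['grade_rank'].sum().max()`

652

group by term, sum of grade_rank:
term
Fall      458
Spring    652
Summer    277
Name: grade_rank, dtype: int64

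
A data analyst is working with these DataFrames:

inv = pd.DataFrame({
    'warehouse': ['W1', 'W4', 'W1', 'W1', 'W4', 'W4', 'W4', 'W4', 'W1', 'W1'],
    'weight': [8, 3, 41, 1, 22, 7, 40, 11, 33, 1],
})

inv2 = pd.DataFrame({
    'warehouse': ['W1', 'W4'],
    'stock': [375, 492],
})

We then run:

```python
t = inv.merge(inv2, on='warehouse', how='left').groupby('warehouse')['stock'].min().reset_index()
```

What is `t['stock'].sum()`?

merge on 'warehouse' (how='left') → 10 rows:
  warehouse  weight  stock
0        W1       8    375
1        W4       3    492
2        W1      41    375
3        W1       1    375
4        W4      22    492
5        W4       7    492
6        W4      40    492
7        W4      11    492
8        W1      33    375
9        W1       1    375
group by warehouse, min of stock:
warehouse
W1    375
W4    492
Name: stock, dtype: int64
reset_index():
  warehouse  stock
0        W1    375
1        W4    492
So sum() = 867.

867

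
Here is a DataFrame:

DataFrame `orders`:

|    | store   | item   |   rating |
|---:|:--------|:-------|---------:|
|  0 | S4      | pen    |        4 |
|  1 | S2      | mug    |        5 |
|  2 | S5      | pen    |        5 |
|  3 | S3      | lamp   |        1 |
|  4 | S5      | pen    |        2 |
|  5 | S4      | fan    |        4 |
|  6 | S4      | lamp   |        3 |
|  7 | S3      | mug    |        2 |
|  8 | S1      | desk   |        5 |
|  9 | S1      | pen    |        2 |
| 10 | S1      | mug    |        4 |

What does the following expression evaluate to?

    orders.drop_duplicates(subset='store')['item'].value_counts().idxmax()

drop duplicate store (keep=first):
  store  item  rating
0    S4   pen       4
1    S2   mug       5
2    S5   pen       5
3    S3  lamp       1
8    S1  desk       5
value_counts of item:
item
pen     2
mug     1
lamp    1
desk    1
Name: count, dtype: int64

pen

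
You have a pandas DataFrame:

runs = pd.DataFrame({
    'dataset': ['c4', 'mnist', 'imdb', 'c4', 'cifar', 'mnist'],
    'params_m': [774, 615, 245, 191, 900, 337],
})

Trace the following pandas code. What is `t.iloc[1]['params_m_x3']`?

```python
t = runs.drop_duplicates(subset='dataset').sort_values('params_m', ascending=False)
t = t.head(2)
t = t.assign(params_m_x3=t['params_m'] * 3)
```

2322

drop duplicate dataset (keep=first):
  dataset  params_m
0      c4       774
1   mnist       615
2    imdb       245
4   cifar       900
sort by params_m descending:
  dataset  params_m
4   cifar       900
0      c4       774
1   mnist       615
2    imdb       245
take first 2 rows:
  dataset  params_m
4   cifar       900
0      c4       774
add column params_m_x3 = t['params_m'] * 3:
  dataset  params_m  params_m_x3
4   cifar       900         2700
0      c4       774         2322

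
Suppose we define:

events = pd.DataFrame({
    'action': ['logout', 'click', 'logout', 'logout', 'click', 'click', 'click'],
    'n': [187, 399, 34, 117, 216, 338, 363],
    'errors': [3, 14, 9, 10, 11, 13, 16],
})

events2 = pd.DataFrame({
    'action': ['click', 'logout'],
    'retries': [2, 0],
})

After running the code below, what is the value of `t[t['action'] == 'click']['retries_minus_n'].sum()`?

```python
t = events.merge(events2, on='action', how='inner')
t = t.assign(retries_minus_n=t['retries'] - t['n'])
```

merge on 'action' (how='inner') → 7 rows:
   action    n  errors  retries
0  logout  187       3        0
1   click  399      14        2
2  logout   34       9        0
3  logout  117      10        0
4   click  216      11        2
5   click  338      13        2
6   click  363      16        2
add column retries_minus_n = t['retries'] - t['n']:
   action    n  errors  retries  retries_minus_n
0  logout  187       3        0             -187
1   click  399      14        2             -397
2  logout   34       9        0              -34
3  logout  117      10        0             -117
4   click  216      11        2             -214
5   click  338      13        2             -336
6   click  363      16        2             -361
filter rows where action == 'click':
  action    n  errors  retries  retries_minus_n
1  click  399      14        2             -397
4  click  216      11        2             -214
5  click  338      13        2             -336
6  click  363      16        2             -361

-1308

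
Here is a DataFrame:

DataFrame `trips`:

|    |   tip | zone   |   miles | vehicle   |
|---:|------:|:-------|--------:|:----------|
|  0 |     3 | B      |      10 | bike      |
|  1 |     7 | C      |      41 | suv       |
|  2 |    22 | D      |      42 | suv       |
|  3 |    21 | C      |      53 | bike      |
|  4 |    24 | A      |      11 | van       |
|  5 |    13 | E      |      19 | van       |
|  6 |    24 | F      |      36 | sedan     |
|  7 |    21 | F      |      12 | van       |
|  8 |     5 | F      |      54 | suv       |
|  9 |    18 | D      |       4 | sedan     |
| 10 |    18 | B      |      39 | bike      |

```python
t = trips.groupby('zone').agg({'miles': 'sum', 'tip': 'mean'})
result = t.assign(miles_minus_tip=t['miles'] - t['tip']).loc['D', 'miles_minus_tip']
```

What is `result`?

group by zone: sum(miles), mean(tip):
      miles        tip
zone                  
A        11  24.000000
B        49  10.500000
C        94  14.000000
D        46  20.000000
E        19  13.000000
F       102  16.666667
add column miles_minus_tip = t['miles'] - t['tip']:
      miles        tip  miles_minus_tip
zone                                   
A        11  24.000000       -13.000000
B        49  10.500000        38.500000
C        94  14.000000        80.000000
D        46  20.000000        26.000000
E        19  13.000000         6.000000
F       102  16.666667        85.333333
Reading off the value at row 'D', column 'miles_minus_tip', we get 26.0.

26.0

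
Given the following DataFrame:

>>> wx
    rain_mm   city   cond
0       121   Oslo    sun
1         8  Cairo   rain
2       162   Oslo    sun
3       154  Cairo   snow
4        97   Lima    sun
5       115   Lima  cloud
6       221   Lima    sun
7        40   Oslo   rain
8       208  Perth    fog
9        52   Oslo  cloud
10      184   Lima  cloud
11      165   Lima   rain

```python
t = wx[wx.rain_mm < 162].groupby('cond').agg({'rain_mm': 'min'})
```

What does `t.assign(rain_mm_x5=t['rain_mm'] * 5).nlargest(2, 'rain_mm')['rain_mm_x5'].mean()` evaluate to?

filter rows where rain_mm < 162:
   rain_mm   city   cond
0      121   Oslo    sun
1        8  Cairo   rain
3      154  Cairo   snow
4       97   Lima    sun
5      115   Lima  cloud
7       40   Oslo   rain
9       52   Oslo  cloud
group by cond, min of rain_mm:
       rain_mm
cond          
cloud       52
rain         8
snow       154
sun         97
add column rain_mm_x5 = t['rain_mm'] * 5:
       rain_mm  rain_mm_x5
cond                      
cloud       52         260
rain         8          40
snow       154         770
sun         97         485
take 2 rows with largest rain_mm:
      rain_mm  rain_mm_x5
cond                     
snow      154         770
sun        97         485

627.5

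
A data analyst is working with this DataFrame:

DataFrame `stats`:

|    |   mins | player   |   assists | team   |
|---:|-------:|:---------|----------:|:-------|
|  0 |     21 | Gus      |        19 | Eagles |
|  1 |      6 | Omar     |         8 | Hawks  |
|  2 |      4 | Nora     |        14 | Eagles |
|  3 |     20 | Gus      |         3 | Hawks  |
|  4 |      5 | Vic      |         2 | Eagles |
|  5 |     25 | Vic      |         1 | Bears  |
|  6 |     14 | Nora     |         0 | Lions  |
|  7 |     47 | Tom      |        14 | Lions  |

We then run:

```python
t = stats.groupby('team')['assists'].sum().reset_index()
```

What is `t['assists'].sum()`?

group by team, sum of assists:
team
Bears      1
Eagles    35
Hawks     11
Lions     14
Name: assists, dtype: int64
reset_index():
     team  assists
0   Bears        1
1  Eagles       35
2   Hawks       11
3   Lions       14
Reading off the sum of column 'assists', we get 61.

61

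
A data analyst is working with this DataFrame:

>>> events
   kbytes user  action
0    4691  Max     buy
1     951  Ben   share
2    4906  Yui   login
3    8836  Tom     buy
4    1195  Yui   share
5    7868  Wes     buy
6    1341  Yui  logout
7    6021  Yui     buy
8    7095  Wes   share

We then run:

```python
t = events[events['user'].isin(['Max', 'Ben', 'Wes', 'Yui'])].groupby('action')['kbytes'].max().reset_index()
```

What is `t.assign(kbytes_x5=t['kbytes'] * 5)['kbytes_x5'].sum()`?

106050

filter rows where user in ['Max', 'Ben', 'Wes', 'Yui']:
   kbytes user  action
0    4691  Max     buy
1     951  Ben   share
2    4906  Yui   login
4    1195  Yui   share
5    7868  Wes     buy
6    1341  Yui  logout
7    6021  Yui     buy
8    7095  Wes   share
group by action, max of kbytes:
action
buy       7868
login     4906
logout    1341
share     7095
Name: kbytes, dtype: int64
reset_index():
   action  kbytes
0     buy    7868
1   login    4906
2  logout    1341
3   share    7095
add column kbytes_x5 = t['kbytes'] * 5:
   action  kbytes  kbytes_x5
0     buy    7868      39340
1   login    4906      24530
2  logout    1341       6705
3   share    7095      35475
Reading off the sum of column 'kbytes_x5', we get 106050.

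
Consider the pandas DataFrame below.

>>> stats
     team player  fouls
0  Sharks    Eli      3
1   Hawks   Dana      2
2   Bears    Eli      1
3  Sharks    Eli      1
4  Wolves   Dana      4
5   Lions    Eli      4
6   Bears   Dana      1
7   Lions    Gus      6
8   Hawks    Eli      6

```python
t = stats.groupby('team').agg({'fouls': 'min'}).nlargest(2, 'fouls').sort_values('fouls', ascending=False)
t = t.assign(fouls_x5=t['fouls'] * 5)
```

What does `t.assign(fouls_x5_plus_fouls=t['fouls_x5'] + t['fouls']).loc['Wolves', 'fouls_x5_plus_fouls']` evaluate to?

24

group by team, min of fouls:
        fouls
team         
Bears       1
Hawks       2
Lions       4
Sharks      1
Wolves      4
take 2 rows with largest fouls:
        fouls
team         
Lions       4
Wolves      4
sort by fouls descending:
        fouls
team         
Lions       4
Wolves      4
add column fouls_x5 = t['fouls'] * 5:
        fouls  fouls_x5
team                   
Lions       4        20
Wolves      4        20
add column fouls_x5_plus_fouls = t['fouls_x5'] + t['fouls']:
        fouls  fouls_x5  fouls_x5_plus_fouls
team                                        
Lions       4        20                   24
Wolves      4        20                   24
Reading off the value at row 'Wolves', column 'fouls_x5_plus_fouls', we get 24.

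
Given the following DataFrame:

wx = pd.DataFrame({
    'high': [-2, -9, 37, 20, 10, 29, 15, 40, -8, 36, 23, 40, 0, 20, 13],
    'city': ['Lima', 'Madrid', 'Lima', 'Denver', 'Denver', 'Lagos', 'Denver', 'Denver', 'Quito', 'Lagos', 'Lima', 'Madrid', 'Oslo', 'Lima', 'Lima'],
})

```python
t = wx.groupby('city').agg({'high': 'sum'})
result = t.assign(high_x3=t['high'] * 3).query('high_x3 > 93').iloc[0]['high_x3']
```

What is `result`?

255

group by city, sum of high:
        high
city        
Denver    85
Lagos     65
Lima      91
Madrid    31
Oslo       0
Quito     -8
add column high_x3 = t['high'] * 3:
        high  high_x3
city                 
Denver    85      255
Lagos     65      195
Lima      91      273
Madrid    31       93
Oslo       0        0
Quito     -8      -24
filter rows where high_x3 > 93:
        high  high_x3
city                 
Denver    85      255
Lagos     65      195
Lima      91      273
The value at position 0, column 'high_x3' is 255.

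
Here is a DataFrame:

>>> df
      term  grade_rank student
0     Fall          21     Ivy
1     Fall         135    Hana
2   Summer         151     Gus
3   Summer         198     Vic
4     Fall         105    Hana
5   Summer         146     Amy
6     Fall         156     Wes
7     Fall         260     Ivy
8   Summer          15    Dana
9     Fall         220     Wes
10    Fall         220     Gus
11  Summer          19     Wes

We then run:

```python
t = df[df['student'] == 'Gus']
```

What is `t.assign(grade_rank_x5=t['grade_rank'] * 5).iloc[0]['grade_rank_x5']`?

755

filter rows where student == 'Gus':
      term  grade_rank student
2   Summer         151     Gus
10    Fall         220     Gus
add column grade_rank_x5 = t['grade_rank'] * 5:
      term  grade_rank student  grade_rank_x5
2   Summer         151     Gus            755
10    Fall         220     Gus           1100
Taking the value at position 0, column 'grade_rank_x5' gives 755.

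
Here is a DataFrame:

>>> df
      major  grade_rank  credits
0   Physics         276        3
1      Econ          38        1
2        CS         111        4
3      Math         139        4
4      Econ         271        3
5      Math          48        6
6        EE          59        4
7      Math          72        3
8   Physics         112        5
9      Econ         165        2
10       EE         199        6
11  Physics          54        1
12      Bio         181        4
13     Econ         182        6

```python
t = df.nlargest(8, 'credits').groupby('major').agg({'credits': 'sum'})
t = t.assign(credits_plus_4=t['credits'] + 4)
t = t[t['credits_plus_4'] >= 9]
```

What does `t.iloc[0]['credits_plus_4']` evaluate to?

take 8 rows with largest credits:
      major  grade_rank  credits
5      Math          48        6
10       EE         199        6
13     Econ         182        6
8   Physics         112        5
2        CS         111        4
3      Math         139        4
6        EE          59        4
12      Bio         181        4
group by major, sum of credits:
         credits
major           
Bio            4
CS             4
EE            10
Econ           6
Math          10
Physics        5
add column credits_plus_4 = t['credits'] + 4:
         credits  credits_plus_4
major                           
Bio            4               8
CS             4               8
EE            10              14
Econ           6              10
Math          10              14
Physics        5               9
filter rows where credits_plus_4 >= 9:
         credits  credits_plus_4
major                           
EE            10              14
Econ           6              10
Math          10              14
Physics        5               9
Taking the value at position 0, column 'credits_plus_4' gives 14.

14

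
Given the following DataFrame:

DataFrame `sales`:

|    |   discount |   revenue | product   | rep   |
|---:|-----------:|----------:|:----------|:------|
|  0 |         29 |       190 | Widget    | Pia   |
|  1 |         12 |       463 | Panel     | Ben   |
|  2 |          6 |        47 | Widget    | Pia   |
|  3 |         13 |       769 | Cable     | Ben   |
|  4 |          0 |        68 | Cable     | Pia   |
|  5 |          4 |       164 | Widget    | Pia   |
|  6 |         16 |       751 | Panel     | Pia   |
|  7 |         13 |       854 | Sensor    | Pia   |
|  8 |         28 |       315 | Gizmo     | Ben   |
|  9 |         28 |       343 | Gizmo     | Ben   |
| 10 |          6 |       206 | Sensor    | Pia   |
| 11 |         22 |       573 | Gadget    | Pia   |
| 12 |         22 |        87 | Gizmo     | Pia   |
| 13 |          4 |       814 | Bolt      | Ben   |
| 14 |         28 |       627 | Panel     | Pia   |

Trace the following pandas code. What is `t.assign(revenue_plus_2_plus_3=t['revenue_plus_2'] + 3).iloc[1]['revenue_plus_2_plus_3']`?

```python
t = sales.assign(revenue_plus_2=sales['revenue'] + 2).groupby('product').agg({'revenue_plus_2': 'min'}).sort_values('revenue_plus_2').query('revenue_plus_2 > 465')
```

819

add column revenue_plus_2 = sales['revenue'] + 2:
    discount  revenue product  rep  revenue_plus_2
0         29      190  Widget  Pia             192
1         12      463   Panel  Ben             465
2          6       47  Widget  Pia              49
3         13      769   Cable  Ben             771
4          0       68   Cable  Pia              70
5          4      164  Widget  Pia             166
6         16      751   Panel  Pia             753
7         13      854  Sensor  Pia             856
8         28      315   Gizmo  Ben             317
9         28      343   Gizmo  Ben             345
10         6      206  Sensor  Pia             208
11        22      573  Gadget  Pia             575
12        22       87   Gizmo  Pia              89
13         4      814    Bolt  Ben             816
14        28      627   Panel  Pia             629
group by product, min of revenue_plus_2:
         revenue_plus_2
product                
Bolt                816
Cable                70
Gadget              575
Gizmo                89
Panel               465
Sensor              208
Widget               49
sort by revenue_plus_2:
         revenue_plus_2
product                
Widget               49
Cable                70
Gizmo                89
Sensor              208
Panel               465
Gadget              575
Bolt                816
filter rows where revenue_plus_2 > 465:
         revenue_plus_2
product                
Gadget              575
Bolt                816
add column revenue_plus_2_plus_3 = t['revenue_plus_2'] + 3:
         revenue_plus_2  revenue_plus_2_plus_3
product                                       
Gadget              575                    578
Bolt                816                    819
Taking the value at position 1, column 'revenue_plus_2_plus_3' gives 819.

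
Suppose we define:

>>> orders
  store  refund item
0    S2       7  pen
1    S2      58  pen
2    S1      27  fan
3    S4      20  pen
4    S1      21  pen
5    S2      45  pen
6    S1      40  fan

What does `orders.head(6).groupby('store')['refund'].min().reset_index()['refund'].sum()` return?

take first 6 rows:
  store  refund item
0    S2       7  pen
1    S2      58  pen
2    S1      27  fan
3    S4      20  pen
4    S1      21  pen
5    S2      45  pen
group by store, min of refund:
store
S1    21
S2     7
S4    20
Name: refund, dtype: int64
reset_index():
  store  refund
0    S1      21
1    S2       7
2    S4      20

48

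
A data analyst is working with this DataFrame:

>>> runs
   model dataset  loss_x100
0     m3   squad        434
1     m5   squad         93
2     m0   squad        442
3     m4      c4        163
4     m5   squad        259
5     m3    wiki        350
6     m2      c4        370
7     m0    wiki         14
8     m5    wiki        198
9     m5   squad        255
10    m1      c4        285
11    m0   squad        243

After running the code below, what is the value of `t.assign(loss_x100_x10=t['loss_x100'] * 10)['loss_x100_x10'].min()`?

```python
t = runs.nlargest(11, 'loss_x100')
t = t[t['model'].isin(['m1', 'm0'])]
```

take 11 rows with largest loss_x100:
   model dataset  loss_x100
2     m0   squad        442
0     m3   squad        434
6     m2      c4        370
5     m3    wiki        350
10    m1      c4        285
4     m5   squad        259
9     m5   squad        255
11    m0   squad        243
8     m5    wiki        198
3     m4      c4        163
1     m5   squad         93
filter rows where model in ['m1', 'm0']:
   model dataset  loss_x100
2     m0   squad        442
10    m1      c4        285
11    m0   squad        243
add column loss_x100_x10 = t['loss_x100'] * 10:
   model dataset  loss_x100  loss_x100_x10
2     m0   squad        442           4420
10    m1      c4        285           2850
11    m0   squad        243           2430
min of column 'loss_x100_x10' → 2430

2430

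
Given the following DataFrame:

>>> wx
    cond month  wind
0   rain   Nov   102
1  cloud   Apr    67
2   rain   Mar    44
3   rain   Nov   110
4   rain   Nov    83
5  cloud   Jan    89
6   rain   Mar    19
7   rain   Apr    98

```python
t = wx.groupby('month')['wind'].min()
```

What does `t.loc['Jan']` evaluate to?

group by month, min of wind:
month
Apr    67
Jan    89
Mar    19
Nov    83
Name: wind, dtype: int64
Finally, value at index 'Jan' = 89.

89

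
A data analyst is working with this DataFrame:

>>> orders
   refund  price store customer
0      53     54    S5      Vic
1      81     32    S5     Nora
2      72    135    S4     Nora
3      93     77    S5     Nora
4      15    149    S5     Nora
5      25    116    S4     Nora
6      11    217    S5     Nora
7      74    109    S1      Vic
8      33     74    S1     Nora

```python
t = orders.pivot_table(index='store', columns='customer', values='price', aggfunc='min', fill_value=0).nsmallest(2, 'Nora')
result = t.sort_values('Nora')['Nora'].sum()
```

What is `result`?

pivot: rows=store, cols=customer, min(price):
customer  Nora  Vic
store              
S1          74  109
S4         116    0
S5          32   54
take 2 rows with smallest Nora:
customer  Nora  Vic
store              
S5          32   54
S1          74  109
sort by Nora:
customer  Nora  Vic
store              
S5          32   54
S1          74  109

106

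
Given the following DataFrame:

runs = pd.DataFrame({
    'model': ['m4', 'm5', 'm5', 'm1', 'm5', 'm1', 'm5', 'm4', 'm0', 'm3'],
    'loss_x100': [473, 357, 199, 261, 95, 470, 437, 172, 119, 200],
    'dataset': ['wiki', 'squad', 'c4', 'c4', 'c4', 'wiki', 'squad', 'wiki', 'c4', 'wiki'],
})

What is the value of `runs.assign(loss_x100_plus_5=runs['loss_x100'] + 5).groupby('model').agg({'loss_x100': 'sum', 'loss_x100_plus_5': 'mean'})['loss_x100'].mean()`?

556.6

add column loss_x100_plus_5 = runs['loss_x100'] + 5:
  model  loss_x100 dataset  loss_x100_plus_5
0    m4        473    wiki               478
1    m5        357   squad               362
2    m5        199      c4               204
3    m1        261      c4               266
4    m5         95      c4               100
5    m1        470    wiki               475
6    m5        437   squad               442
7    m4        172    wiki               177
8    m0        119      c4               124
9    m3        200    wiki               205
group by model: sum(loss_x100), mean(loss_x100_plus_5):
       loss_x100  loss_x100_plus_5
model                             
m0           119             124.0
m1           731             370.5
m3           200             205.0
m4           645             327.5
m5          1088             277.0
Then the mean of column 'loss_x100': 556.6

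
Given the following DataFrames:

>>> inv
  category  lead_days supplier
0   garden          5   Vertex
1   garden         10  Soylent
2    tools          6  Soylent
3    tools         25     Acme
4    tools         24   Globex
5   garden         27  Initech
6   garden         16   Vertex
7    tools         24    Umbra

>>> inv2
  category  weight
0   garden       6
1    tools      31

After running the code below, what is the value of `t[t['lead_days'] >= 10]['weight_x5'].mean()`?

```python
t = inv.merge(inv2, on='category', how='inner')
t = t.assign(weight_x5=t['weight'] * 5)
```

merge on 'category' (how='inner') → 8 rows:
  category  lead_days supplier  weight
0   garden          5   Vertex       6
1   garden         10  Soylent       6
2    tools          6  Soylent      31
3    tools         25     Acme      31
4    tools         24   Globex      31
5   garden         27  Initech       6
6   garden         16   Vertex       6
7    tools         24    Umbra      31
add column weight_x5 = t['weight'] * 5:
  category  lead_days supplier  weight  weight_x5
0   garden          5   Vertex       6         30
1   garden         10  Soylent       6         30
2    tools          6  Soylent      31        155
3    tools         25     Acme      31        155
4    tools         24   Globex      31        155
5   garden         27  Initech       6         30
6   garden         16   Vertex       6         30
7    tools         24    Umbra      31        155
filter rows where lead_days >= 10:
  category  lead_days supplier  weight  weight_x5
1   garden         10  Soylent       6         30
3    tools         25     Acme      31        155
4    tools         24   Globex      31        155
5   garden         27  Initech       6         30
6   garden         16   Vertex       6         30
7    tools         24    Umbra      31        155
The mean of column 'weight_x5' is 92.5.

92.5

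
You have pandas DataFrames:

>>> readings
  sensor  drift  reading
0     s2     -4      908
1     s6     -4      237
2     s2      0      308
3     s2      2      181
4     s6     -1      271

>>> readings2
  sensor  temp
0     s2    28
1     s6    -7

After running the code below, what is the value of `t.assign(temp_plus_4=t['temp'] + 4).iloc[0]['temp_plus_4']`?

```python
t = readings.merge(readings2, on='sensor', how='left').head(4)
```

merge on 'sensor' (how='left') → 5 rows:
  sensor  drift  reading  temp
0     s2     -4      908    28
1     s6     -4      237    -7
2     s2      0      308    28
3     s2      2      181    28
4     s6     -1      271    -7
take first 4 rows:
  sensor  drift  reading  temp
0     s2     -4      908    28
1     s6     -4      237    -7
2     s2      0      308    28
3     s2      2      181    28
add column temp_plus_4 = t['temp'] + 4:
  sensor  drift  reading  temp  temp_plus_4
0     s2     -4      908    28           32
1     s6     -4      237    -7           -3
2     s2      0      308    28           32
3     s2      2      181    28           32
Taking the value at position 0, column 'temp_plus_4' gives 32.

32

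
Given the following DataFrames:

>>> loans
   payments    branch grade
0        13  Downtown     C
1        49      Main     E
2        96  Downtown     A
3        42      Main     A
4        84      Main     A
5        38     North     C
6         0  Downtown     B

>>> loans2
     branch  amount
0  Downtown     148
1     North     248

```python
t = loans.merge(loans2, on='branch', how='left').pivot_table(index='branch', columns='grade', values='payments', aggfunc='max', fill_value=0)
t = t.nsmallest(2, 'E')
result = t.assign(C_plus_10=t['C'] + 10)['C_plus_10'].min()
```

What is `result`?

23

merge on 'branch' (how='left') → 7 rows:
   payments    branch grade  amount
0        13  Downtown     C   148.0
1        49      Main     E     NaN
2        96  Downtown     A   148.0
3        42      Main     A     NaN
4        84      Main     A     NaN
5        38     North     C   248.0
6         0  Downtown     B   148.0
pivot: rows=branch, cols=grade, max(payments):
grade      A  B   C   E
branch                 
Downtown  96  0  13   0
Main      84  0   0  49
North      0  0  38   0
take 2 rows with smallest E:
grade      A  B   C  E
branch                
Downtown  96  0  13  0
North      0  0  38  0
add column C_plus_10 = t['C'] + 10:
grade      A  B   C  E  C_plus_10
branch                           
Downtown  96  0  13  0         23
North      0  0  38  0         48
So min() = 23.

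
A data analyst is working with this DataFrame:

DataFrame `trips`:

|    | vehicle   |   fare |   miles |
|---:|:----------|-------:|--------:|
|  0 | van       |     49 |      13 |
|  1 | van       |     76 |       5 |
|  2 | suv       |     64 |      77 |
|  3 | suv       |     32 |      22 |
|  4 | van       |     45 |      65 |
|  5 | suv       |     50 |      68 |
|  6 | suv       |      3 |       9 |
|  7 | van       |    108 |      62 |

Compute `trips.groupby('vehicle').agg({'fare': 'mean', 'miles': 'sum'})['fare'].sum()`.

group by vehicle: mean(fare), sum(miles):
          fare  miles
vehicle              
suv      37.25    176
van      69.50    145
The sum of column 'fare' is 106.75.

106.75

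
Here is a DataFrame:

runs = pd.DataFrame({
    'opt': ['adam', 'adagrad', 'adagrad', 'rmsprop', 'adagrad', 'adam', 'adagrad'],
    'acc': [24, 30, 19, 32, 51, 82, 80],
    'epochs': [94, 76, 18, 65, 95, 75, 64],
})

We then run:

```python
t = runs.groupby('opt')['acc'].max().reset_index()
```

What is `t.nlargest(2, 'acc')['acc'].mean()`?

group by opt, max of acc:
opt
adagrad    80
adam       82
rmsprop    32
Name: acc, dtype: int64
reset_index():
       opt  acc
0  adagrad   80
1     adam   82
2  rmsprop   32
take 2 rows with largest acc:
       opt  acc
1     adam   82
0  adagrad   80
Finally, mean of column 'acc' = 81.0.

81.0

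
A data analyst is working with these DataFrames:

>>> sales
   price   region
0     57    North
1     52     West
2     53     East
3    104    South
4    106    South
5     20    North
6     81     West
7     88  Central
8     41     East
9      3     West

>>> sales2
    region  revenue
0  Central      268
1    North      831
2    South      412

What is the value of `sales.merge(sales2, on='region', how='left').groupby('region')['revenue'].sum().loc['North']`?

1662.0

merge on 'region' (how='left') → 10 rows:
   price   region  revenue
0     57    North    831.0
1     52     West      NaN
2     53     East      NaN
3    104    South    412.0
4    106    South    412.0
5     20    North    831.0
6     81     West      NaN
7     88  Central    268.0
8     41     East      NaN
9      3     West      NaN
group by region, sum of revenue:
region
Central     268.0
East          0.0
North      1662.0
South       824.0
West          0.0
Name: revenue, dtype: float64
So loc['North'] = 1662.0.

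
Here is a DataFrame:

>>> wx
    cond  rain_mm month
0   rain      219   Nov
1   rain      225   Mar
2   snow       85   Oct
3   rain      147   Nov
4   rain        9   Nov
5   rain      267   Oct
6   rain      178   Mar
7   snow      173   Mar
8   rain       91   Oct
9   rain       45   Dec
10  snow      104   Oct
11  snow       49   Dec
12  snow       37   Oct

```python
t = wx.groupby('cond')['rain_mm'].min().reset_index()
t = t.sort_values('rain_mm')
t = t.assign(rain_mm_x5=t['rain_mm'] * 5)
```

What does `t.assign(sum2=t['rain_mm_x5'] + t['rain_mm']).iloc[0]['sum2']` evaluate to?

54

group by cond, min of rain_mm:
cond
rain     9
snow    37
Name: rain_mm, dtype: int64
reset_index():
   cond  rain_mm
0  rain        9
1  snow       37
sort by rain_mm:
   cond  rain_mm
0  rain        9
1  snow       37
add column rain_mm_x5 = t['rain_mm'] * 5:
   cond  rain_mm  rain_mm_x5
0  rain        9          45
1  snow       37         185
add column sum2 = t['rain_mm_x5'] + t['rain_mm']:
   cond  rain_mm  rain_mm_x5  sum2
0  rain        9          45    54
1  snow       37         185   222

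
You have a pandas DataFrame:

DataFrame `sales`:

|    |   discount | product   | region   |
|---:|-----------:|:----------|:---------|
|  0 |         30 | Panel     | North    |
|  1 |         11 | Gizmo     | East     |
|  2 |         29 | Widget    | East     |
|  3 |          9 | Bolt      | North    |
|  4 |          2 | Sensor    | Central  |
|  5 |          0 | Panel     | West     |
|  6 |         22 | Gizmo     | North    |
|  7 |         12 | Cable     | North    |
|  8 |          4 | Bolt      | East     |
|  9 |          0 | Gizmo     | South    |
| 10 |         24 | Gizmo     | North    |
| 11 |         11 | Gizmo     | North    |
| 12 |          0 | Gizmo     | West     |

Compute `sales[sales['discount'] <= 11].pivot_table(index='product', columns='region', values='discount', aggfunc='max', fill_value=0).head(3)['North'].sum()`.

20

filter rows where discount <= 11:
    discount product   region
1         11   Gizmo     East
3          9    Bolt    North
4          2  Sensor  Central
5          0   Panel     West
8          4    Bolt     East
9          0   Gizmo    South
11        11   Gizmo    North
12         0   Gizmo     West
pivot: rows=product, cols=region, max(discount):
region   Central  East  North  South  West
product                                   
Bolt           0     4      9      0     0
Gizmo          0    11     11      0     0
Panel          0     0      0      0     0
Sensor         2     0      0      0     0
take first 3 rows:
region   Central  East  North  South  West
product                                   
Bolt           0     4      9      0     0
Gizmo          0    11     11      0     0
Panel          0     0      0      0     0
sum of column 'North' → 20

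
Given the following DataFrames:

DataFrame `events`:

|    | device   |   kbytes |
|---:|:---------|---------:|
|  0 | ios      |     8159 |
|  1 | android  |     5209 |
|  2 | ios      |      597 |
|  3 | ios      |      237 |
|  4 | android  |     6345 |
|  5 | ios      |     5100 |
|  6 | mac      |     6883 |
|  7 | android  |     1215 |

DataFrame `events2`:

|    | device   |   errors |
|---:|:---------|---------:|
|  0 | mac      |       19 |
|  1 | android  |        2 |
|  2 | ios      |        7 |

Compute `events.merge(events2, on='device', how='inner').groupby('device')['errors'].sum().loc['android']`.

merge on 'device' (how='inner') → 8 rows:
    device  kbytes  errors
0      ios    8159       7
1  android    5209       2
2      ios     597       7
3      ios     237       7
4  android    6345       2
5      ios    5100       7
6      mac    6883      19
7  android    1215       2
group by device, sum of errors:
device
android     6
ios        28
mac        19
Name: errors, dtype: int64
So loc['android'] = 6.

6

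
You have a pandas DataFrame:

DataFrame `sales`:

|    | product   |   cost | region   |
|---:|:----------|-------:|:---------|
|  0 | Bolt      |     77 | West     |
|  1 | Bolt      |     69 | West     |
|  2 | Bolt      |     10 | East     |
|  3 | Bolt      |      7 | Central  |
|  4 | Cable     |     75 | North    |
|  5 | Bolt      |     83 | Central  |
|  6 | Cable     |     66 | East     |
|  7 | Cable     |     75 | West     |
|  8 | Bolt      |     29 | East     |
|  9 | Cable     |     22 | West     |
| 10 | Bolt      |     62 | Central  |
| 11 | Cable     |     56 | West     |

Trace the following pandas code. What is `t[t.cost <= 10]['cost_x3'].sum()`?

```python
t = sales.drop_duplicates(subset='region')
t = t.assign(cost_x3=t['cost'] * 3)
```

drop duplicate region (keep=first):
  product  cost   region
0    Bolt    77     West
2    Bolt    10     East
3    Bolt     7  Central
4   Cable    75    North
add column cost_x3 = t['cost'] * 3:
  product  cost   region  cost_x3
0    Bolt    77     West      231
2    Bolt    10     East       30
3    Bolt     7  Central       21
4   Cable    75    North      225
filter rows where cost <= 10:
  product  cost   region  cost_x3
2    Bolt    10     East       30
3    Bolt     7  Central       21

51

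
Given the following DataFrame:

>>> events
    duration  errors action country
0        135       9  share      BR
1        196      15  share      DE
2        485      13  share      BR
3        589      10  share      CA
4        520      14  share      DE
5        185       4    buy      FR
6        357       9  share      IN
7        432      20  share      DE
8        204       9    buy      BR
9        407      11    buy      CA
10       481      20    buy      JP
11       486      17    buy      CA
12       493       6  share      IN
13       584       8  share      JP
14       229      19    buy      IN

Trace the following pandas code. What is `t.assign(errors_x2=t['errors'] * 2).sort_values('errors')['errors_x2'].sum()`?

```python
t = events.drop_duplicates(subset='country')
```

134

drop duplicate country (keep=first):
    duration  errors action country
0        135       9  share      BR
1        196      15  share      DE
3        589      10  share      CA
5        185       4    buy      FR
6        357       9  share      IN
10       481      20    buy      JP
add column errors_x2 = t['errors'] * 2:
    duration  errors action country  errors_x2
0        135       9  share      BR         18
1        196      15  share      DE         30
3        589      10  share      CA         20
5        185       4    buy      FR          8
6        357       9  share      IN         18
10       481      20    buy      JP         40
sort by errors:
    duration  errors action country  errors_x2
5        185       4    buy      FR          8
0        135       9  share      BR         18
6        357       9  share      IN         18
3        589      10  share      CA         20
1        196      15  share      DE         30
10       481      20    buy      JP         40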